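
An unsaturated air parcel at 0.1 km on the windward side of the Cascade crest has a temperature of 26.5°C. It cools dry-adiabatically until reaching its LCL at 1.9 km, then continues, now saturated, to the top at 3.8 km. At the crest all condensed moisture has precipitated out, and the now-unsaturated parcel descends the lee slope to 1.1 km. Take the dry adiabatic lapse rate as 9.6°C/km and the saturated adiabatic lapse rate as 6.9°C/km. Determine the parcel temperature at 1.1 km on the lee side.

22.03°C

From 100 m to 1900 m (dry): cools by 9.6 × 1.8 = 17.28°C, giving 9.22°C.
From 1900 m to 3800 m (saturated): cools by 6.9 × 1.9 = 13.11°C, giving -3.89°C.
From 3800 m to 1100 m (dry descent): warms by 9.6 × 2.7 = 25.92°C, giving 22.03°C.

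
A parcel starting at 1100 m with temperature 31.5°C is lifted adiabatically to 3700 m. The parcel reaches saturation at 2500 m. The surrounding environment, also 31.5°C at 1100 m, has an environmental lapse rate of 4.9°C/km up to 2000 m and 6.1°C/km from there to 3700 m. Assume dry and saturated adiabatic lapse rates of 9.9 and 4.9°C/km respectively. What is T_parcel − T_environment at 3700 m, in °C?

Parcel:
  From 1100 m to 2500 m (dry): cools by 9.9 × 1.4 = 13.86°C, giving 17.64°C.
  From 2500 m to 3700 m (saturated): cools by 4.9 × 1.2 = 5.88°C, giving 11.76°C.
Environment:
  From 1100 m to 2000 m (environment, lower layer): cools by 4.9 × 0.9 = 4.41°C, giving 27.09°C.
  From 2000 m to 3700 m (environment, upper layer): cools by 6.1 × 1.7 = 10.37°C, giving 16.72°C.
T_parcel − T_env = 11.76 − 16.72 = -4.96°C

-4.96°C (parcel cooler than environment)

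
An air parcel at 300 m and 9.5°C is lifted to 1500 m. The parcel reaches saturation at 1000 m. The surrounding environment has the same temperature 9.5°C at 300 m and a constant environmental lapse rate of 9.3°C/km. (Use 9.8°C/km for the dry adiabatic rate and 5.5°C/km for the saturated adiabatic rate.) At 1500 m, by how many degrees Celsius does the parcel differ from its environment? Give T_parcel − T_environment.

Parcel:
  300 → 1000 m (dry, 9.8°C/km): ΔT = -9.8 × 0.7 = -6.86°C → T = 2.64°C
  1000 → 1500 m (saturated, 5.5°C/km): ΔT = -5.5 × 0.5 = -2.75°C → T = -0.11°C
Environment:
  300 → 1500 m (environment, 9.3°C/km): ΔT = -9.3 × 1.2 = -11.16°C → T = -1.66°C
T_parcel − T_env = -0.11 − (-1.66) = +1.55°C

+1.55°C (parcel warmer than environment)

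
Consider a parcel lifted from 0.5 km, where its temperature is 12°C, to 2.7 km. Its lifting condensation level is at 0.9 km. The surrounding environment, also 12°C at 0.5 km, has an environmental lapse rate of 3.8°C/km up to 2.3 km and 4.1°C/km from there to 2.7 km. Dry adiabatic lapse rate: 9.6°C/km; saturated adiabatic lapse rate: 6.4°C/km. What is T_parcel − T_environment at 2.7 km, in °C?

-6.88°C (parcel cooler than environment)

Parcel:
  500–900 m, dry: Δz = 0.4 km ⇒ ΔT = -3.84°C; T = 8.16°C
  900–2700 m, saturated: Δz = 1.8 km ⇒ ΔT = -11.52°C; T = -3.36°C
Environment:
  500–2300 m, environment, lower layer: Δz = 1.8 km ⇒ ΔT = -6.84°C; T = 5.16°C
  2300–2700 m, environment, upper layer: Δz = 0.4 km ⇒ ΔT = -1.64°C; T = 3.52°C
T_parcel − T_env = -3.36 − 3.52 = -6.88°C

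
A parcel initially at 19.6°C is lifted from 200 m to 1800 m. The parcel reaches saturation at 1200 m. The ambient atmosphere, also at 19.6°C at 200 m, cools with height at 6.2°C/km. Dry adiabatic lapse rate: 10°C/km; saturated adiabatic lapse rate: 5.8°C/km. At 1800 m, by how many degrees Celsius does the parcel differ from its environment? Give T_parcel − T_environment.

-3.56°C (parcel cooler than environment)

Parcel:
  200–1200 m, dry: Δz = 1 km ⇒ ΔT = -10°C; T = 9.6°C
  1200–1800 m, saturated: Δz = 0.6 km ⇒ ΔT = -3.48°C; T = 6.12°C
Environment:
  200–1800 m, environment: Δz = 1.6 km ⇒ ΔT = -9.92°C; T = 9.68°C
T_parcel − T_env = 6.12 − 9.68 = -3.56°C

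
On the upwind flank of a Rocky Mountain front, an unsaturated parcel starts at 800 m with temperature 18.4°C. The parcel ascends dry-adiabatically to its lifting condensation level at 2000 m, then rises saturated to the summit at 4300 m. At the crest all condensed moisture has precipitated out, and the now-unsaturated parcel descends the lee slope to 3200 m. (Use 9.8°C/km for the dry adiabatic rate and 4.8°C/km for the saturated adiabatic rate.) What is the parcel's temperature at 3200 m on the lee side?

6.38°C

800 → 2000 m (dry, 9.8°C/km): ΔT = -9.8 × 1.2 = -11.76°C → T = 6.64°C
2000 → 4300 m (saturated, 4.8°C/km): ΔT = -4.8 × 2.3 = -11.04°C → T = -4.4°C
4300 → 3200 m (dry descent, 9.8°C/km): ΔT = +9.8 × 1.1 = +10.78°C → T = 6.38°C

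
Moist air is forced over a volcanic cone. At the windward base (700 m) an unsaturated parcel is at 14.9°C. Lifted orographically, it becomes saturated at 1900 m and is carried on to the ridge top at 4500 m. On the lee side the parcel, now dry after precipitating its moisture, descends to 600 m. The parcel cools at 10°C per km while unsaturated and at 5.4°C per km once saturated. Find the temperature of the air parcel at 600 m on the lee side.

27.86°C

700–1900 m, dry: Δz = 1.2 km ⇒ ΔT = -12°C; T = 2.9°C
1900–4500 m, saturated: Δz = 2.6 km ⇒ ΔT = -14.04°C; T = -11.14°C
4500–600 m, dry descent: Δz = 3.9 km ⇒ ΔT = +39°C; T = 27.86°C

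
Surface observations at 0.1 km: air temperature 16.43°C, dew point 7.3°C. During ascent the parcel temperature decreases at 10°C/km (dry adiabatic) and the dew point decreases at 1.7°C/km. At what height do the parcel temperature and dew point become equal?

T and T_d converge at 10 − 1.7 = 8.3°C per km
Height above start = (16.43 − 7.3) / 8.3 = 1.1 km
LCL altitude = 100 m + 1100 m = 1200 m

1.2 km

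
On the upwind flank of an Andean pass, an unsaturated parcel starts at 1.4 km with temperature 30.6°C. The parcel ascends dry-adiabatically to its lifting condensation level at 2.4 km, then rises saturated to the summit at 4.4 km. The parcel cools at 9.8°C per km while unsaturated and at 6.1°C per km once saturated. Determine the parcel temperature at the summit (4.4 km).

1400–2400 m, dry: Δz = 1 km ⇒ ΔT = -9.8°C; T = 20.8°C
2400–4400 m, saturated: Δz = 2 km ⇒ ΔT = -12.2°C; T = 8.6°C

8.6°C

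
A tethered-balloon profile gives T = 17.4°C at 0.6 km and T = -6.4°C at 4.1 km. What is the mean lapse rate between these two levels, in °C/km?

6.8°C/km

Γ = −ΔT/Δz = (17.4 − (-6.4)) / (4100 − 600) m
  = 23.8°C / 3.5 km = 6.8°C/km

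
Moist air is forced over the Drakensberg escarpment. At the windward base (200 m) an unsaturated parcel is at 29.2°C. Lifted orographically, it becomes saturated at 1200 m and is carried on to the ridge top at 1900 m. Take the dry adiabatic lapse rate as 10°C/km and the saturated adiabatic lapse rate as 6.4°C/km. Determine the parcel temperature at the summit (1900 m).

Dry to 1200 m: -10 × 1 km = -10°C, so T = 19.2°C.
Saturated to 1900 m: -6.4 × 0.7 km = -4.48°C, so T = 14.72°C.

14.72°C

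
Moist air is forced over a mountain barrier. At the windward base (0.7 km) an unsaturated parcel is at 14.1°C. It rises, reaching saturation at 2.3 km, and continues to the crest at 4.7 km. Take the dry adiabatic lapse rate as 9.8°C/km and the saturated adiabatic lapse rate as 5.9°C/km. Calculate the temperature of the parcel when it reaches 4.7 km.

-15.74°C

Dry to 2300 m: -9.8 × 1.6 km = -15.68°C, so T = -1.58°C.
Saturated to 4700 m: -5.9 × 2.4 km = -14.16°C, so T = -15.74°C.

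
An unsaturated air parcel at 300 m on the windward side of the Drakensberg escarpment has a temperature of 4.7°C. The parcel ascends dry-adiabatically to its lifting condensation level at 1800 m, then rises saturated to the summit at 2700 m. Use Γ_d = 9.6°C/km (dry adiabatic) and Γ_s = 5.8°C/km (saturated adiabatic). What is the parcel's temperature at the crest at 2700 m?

300–1800 m, dry: Δz = 1.5 km ⇒ ΔT = -14.4°C; T = -9.7°C
1800–2700 m, saturated: Δz = 0.9 km ⇒ ΔT = -5.22°C; T = -14.92°C

-14.92°C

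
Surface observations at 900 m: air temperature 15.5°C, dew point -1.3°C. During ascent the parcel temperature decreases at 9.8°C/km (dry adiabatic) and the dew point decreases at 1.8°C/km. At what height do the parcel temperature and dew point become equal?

T and T_d converge at 9.8 − 1.8 = 8°C per km
Height above start = (15.5 − (-1.3)) / 8 = 2.1 km
LCL altitude = 900 m + 2100 m = 3000 m

3000 m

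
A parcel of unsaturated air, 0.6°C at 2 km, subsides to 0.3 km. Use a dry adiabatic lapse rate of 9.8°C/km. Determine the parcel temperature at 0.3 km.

Dry adiabatic to 300 m: +9.8 × 1.7 km = +16.66°C, so T = 17.26°C.

17.26°C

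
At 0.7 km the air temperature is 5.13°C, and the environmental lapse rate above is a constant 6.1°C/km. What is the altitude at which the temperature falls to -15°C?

Height above start = (5.13 − (-15)) / 6.1 = 3.3 km
Altitude = 700 m + 3300 m = 4000 m

4 km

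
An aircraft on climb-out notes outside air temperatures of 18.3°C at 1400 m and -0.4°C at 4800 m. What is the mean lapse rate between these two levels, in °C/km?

5.5°C/km

Γ = −ΔT/Δz = (18.3 − (-0.4)) / (4800 − 1400) m
  = 18.7°C / 3.4 km = 5.5°C/km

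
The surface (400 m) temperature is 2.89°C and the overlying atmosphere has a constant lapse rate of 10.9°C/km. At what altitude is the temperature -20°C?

Height above start = (2.89 − (-20)) / 10.9 = 2.1 km
Altitude = 400 m + 2100 m = 2500 m

2500 m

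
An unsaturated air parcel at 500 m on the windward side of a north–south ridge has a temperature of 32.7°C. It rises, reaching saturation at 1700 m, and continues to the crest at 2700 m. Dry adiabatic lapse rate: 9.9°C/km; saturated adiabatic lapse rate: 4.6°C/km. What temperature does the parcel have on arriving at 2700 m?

500 → 1700 m (dry, 9.9°C/km): ΔT = -9.9 × 1.2 = -11.88°C → T = 20.82°C
1700 → 2700 m (saturated, 4.6°C/km): ΔT = -4.6 × 1 = -4.6°C → T = 16.22°C

16.22°C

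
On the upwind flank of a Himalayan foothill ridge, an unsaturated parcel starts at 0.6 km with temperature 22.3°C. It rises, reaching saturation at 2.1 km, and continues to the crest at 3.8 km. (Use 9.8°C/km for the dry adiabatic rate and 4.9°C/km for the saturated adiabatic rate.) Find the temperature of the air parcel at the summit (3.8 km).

From 600 m to 2100 m (dry): cools by 9.8 × 1.5 = 14.7°C, giving 7.6°C.
From 2100 m to 3800 m (saturated): cools by 4.9 × 1.7 = 8.33°C, giving -0.73°C.

-0.73°C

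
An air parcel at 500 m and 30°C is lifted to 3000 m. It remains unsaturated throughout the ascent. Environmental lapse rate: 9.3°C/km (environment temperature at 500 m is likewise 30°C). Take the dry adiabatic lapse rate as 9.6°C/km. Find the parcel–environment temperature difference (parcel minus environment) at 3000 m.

Parcel:
  Dry to 3000 m: -9.6 × 2.5 km = -24°C, so T = 6°C.
Environment:
  Environment to 3000 m: -9.3 × 2.5 km = -23.25°C, so T = 6.75°C.
T_parcel − T_env = 6 − 6.75 = -0.75°C

-0.75°C (parcel cooler than environment)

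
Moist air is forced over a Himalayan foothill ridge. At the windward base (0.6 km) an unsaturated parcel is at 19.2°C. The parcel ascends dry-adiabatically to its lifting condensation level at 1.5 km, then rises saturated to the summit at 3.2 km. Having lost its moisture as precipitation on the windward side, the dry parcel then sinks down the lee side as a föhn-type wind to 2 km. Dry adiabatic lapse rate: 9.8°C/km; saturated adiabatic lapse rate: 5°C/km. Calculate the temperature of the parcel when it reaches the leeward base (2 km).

13.64°C

600–1500 m, dry: Δz = 0.9 km ⇒ ΔT = -8.82°C; T = 10.38°C
1500–3200 m, saturated: Δz = 1.7 km ⇒ ΔT = -8.5°C; T = 1.88°C
3200–2000 m, dry descent: Δz = 1.2 km ⇒ ΔT = +11.76°C; T = 13.64°C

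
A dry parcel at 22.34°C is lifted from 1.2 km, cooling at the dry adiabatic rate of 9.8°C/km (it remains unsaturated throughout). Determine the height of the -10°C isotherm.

4.5 km

Height above start = (22.34 − (-10)) / 9.8 = 3.3 km
Altitude = 1200 m + 3300 m = 4500 m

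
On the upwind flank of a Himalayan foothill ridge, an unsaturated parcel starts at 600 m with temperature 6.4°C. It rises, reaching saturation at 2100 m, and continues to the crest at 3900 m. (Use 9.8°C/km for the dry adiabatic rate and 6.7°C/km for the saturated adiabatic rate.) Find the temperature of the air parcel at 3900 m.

-20.36°C

600–2100 m, dry: Δz = 1.5 km ⇒ ΔT = -14.7°C; T = -8.3°C
2100–3900 m, saturated: Δz = 1.8 km ⇒ ΔT = -12.06°C; T = -20.36°C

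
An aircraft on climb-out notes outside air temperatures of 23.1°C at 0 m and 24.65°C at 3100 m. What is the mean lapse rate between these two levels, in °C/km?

Γ = −ΔT/Δz = (23.1 − 24.65) / (3100 − 0) m
  = -1.55°C / 3.1 km = -0.5°C/km

-0.5°C/km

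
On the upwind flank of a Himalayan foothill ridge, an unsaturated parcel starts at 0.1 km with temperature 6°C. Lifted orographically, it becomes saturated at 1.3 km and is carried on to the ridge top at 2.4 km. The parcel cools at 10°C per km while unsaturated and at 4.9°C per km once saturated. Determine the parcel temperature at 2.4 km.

From 100 m to 1300 m (dry): cools by 10 × 1.2 = 12°C, giving -6°C.
From 1300 m to 2400 m (saturated): cools by 4.9 × 1.1 = 5.39°C, giving -11.39°C.

-11.39°C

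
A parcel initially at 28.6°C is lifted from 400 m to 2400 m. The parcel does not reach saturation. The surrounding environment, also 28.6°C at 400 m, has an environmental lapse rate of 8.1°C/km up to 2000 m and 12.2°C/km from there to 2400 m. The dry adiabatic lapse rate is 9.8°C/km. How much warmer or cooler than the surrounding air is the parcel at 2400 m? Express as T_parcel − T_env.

Parcel:
  From 400 m to 2400 m (dry): cools by 9.8 × 2 = 19.6°C, giving 9°C.
Environment:
  From 400 m to 2000 m (environment, lower layer): cools by 8.1 × 1.6 = 12.96°C, giving 15.64°C.
  From 2000 m to 2400 m (environment, upper layer): cools by 12.2 × 0.4 = 4.88°C, giving 10.76°C.
T_parcel − T_env = 9 − 10.76 = -1.76°C

-1.76°C (parcel cooler than environment)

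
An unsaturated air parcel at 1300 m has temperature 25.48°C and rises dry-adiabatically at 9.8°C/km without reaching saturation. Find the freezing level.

3900 m

Height above start = (25.48 − 0) / 9.8 = 2.6 km
Altitude = 1300 m + 2600 m = 3900 m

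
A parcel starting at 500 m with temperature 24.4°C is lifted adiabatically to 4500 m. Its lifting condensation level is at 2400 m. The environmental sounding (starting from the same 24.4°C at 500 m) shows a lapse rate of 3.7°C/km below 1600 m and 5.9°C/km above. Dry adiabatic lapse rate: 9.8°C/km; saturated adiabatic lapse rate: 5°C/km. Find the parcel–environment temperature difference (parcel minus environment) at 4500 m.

-7.94°C (parcel cooler than environment)

Parcel:
  500–2400 m, dry: Δz = 1.9 km ⇒ ΔT = -18.62°C; T = 5.78°C
  2400–4500 m, saturated: Δz = 2.1 km ⇒ ΔT = -10.5°C; T = -4.72°C
Environment:
  500–1600 m, environment, lower layer: Δz = 1.1 km ⇒ ΔT = -4.07°C; T = 20.33°C
  1600–4500 m, environment, upper layer: Δz = 2.9 km ⇒ ΔT = -17.11°C; T = 3.22°C
T_parcel − T_env = -4.72 − 3.22 = -7.94°C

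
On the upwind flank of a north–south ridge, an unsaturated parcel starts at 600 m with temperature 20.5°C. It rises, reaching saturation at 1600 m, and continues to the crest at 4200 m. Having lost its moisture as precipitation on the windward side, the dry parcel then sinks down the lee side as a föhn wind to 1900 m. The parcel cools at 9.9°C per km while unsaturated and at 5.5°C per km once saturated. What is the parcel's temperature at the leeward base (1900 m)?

From 600 m to 1600 m (dry): cools by 9.9 × 1 = 9.9°C, giving 10.6°C.
From 1600 m to 4200 m (saturated): cools by 5.5 × 2.6 = 14.3°C, giving -3.7°C.
From 4200 m to 1900 m (dry descent): warms by 9.9 × 2.3 = 22.77°C, giving 19.07°C.

19.07°C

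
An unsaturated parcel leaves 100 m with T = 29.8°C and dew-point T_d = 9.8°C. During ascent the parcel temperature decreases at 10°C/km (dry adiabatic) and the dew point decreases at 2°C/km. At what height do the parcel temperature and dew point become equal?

T and T_d converge at 10 − 2 = 8°C per km
Height above start = (29.8 − 9.8) / 8 = 2.5 km
LCL altitude = 100 m + 2500 m = 2600 m

2600 m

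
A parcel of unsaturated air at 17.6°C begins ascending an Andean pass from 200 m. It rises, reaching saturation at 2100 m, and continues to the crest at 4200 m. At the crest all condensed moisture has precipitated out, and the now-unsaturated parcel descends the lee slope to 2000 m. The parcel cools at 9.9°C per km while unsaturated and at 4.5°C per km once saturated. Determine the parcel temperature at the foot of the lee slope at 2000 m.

11.12°C

200 → 2100 m (dry, 9.9°C/km): ΔT = -9.9 × 1.9 = -18.81°C → T = -1.21°C
2100 → 4200 m (saturated, 4.5°C/km): ΔT = -4.5 × 2.1 = -9.45°C → T = -10.66°C
4200 → 2000 m (dry descent, 9.9°C/km): ΔT = +9.9 × 2.2 = +21.78°C → T = 11.12°C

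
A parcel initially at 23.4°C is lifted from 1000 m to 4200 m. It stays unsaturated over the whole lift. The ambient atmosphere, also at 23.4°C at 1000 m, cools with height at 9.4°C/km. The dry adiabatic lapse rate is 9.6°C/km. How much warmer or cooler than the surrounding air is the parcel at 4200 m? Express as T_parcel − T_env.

Parcel:
  1000 → 4200 m (dry, 9.6°C/km): ΔT = -9.6 × 3.2 = -30.72°C → T = -7.32°C
Environment:
  1000 → 4200 m (environment, 9.4°C/km): ΔT = -9.4 × 3.2 = -30.08°C → T = -6.68°C
T_parcel − T_env = -7.32 − (-6.68) = -0.64°C

-0.64°C (parcel cooler than environment)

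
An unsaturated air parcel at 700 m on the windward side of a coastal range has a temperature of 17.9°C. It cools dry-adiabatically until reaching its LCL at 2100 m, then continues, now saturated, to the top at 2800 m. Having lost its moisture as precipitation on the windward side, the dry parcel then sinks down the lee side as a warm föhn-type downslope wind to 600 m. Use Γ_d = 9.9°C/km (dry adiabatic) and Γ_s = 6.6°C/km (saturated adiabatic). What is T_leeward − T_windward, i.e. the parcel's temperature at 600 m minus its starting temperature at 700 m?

700–2100 m, dry: Δz = 1.4 km ⇒ ΔT = -13.86°C; T = 4.04°C
2100–2800 m, saturated: Δz = 0.7 km ⇒ ΔT = -4.62°C; T = -0.58°C
2800–600 m, dry descent: Δz = 2.2 km ⇒ ΔT = +21.78°C; T = 21.2°C
Net change vs windward start: 21.2 − 17.9 = +3.3°C

+3.3°C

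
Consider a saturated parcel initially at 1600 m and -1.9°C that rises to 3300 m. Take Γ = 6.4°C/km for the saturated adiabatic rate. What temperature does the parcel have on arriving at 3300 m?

From 1600 m to 3300 m (saturated adiabatic): cools by 6.4 × 1.7 = 10.88°C, giving -12.78°C.

-12.78°C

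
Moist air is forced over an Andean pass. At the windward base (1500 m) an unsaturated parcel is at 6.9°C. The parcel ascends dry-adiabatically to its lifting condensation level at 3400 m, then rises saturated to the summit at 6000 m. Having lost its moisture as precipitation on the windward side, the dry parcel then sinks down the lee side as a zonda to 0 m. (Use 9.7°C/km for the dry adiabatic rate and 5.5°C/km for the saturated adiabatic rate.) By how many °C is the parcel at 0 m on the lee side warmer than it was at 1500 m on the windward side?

1500–3400 m, dry: Δz = 1.9 km ⇒ ΔT = -18.43°C; T = -11.53°C
3400–6000 m, saturated: Δz = 2.6 km ⇒ ΔT = -14.3°C; T = -25.83°C
6000–0 m, dry descent: Δz = 6 km ⇒ ΔT = +58.2°C; T = 32.37°C
Net change vs windward start: 32.37 − 6.9 = +25.47°C

+25.47°C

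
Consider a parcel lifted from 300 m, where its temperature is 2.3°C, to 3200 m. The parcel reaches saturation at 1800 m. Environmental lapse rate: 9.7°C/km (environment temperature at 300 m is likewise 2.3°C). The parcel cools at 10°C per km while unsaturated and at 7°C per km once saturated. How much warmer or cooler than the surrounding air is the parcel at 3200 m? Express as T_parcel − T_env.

Parcel:
  Dry to 1800 m: -10 × 1.5 km = -15°C, so T = -12.7°C.
  Saturated to 3200 m: -7 × 1.4 km = -9.8°C, so T = -22.5°C.
Environment:
  Environment to 3200 m: -9.7 × 2.9 km = -28.13°C, so T = -25.83°C.
T_parcel − T_env = -22.5 − (-25.83) = +3.33°C

+3.33°C (parcel warmer than environment)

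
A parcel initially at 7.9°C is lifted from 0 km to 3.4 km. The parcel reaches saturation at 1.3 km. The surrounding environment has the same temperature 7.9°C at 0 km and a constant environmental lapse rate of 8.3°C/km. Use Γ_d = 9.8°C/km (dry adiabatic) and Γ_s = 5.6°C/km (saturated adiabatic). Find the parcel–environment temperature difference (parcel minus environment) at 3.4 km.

Parcel:
  From 0 m to 1300 m (dry): cools by 9.8 × 1.3 = 12.74°C, giving -4.84°C.
  From 1300 m to 3400 m (saturated): cools by 5.6 × 2.1 = 11.76°C, giving -16.6°C.
Environment:
  From 0 m to 3400 m (environment): cools by 8.3 × 3.4 = 28.22°C, giving -20.32°C.
T_parcel − T_env = -16.6 − (-20.32) = +3.72°C

+3.72°C (parcel warmer than environment)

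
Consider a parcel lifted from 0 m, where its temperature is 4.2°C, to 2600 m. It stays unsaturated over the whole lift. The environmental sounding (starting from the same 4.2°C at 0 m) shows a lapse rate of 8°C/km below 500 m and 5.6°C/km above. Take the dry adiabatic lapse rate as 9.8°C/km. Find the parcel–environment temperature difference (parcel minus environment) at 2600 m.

-9.72°C (parcel cooler than environment)

Parcel:
  0–2600 m, dry: Δz = 2.6 km ⇒ ΔT = -25.48°C; T = -21.28°C
Environment:
  0–500 m, environment, lower layer: Δz = 0.5 km ⇒ ΔT = -4°C; T = 0.2°C
  500–2600 m, environment, upper layer: Δz = 2.1 km ⇒ ΔT = -11.76°C; T = -11.56°C
T_parcel − T_env = -21.28 − (-11.56) = -9.72°C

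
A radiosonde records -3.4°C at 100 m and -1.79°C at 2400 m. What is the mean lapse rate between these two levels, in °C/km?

-0.7°C/km

Γ = −ΔT/Δz = (-3.4 − (-1.79)) / (2400 − 100) m
  = -1.61°C / 2.3 km = -0.7°C/km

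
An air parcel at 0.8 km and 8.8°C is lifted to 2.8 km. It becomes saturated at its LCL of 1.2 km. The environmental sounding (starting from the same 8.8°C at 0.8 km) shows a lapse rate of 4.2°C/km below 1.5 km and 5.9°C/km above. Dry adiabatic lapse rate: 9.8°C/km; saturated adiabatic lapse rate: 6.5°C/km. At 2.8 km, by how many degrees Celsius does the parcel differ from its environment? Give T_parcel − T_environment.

Parcel:
  800–1200 m, dry: Δz = 0.4 km ⇒ ΔT = -3.92°C; T = 4.88°C
  1200–2800 m, saturated: Δz = 1.6 km ⇒ ΔT = -10.4°C; T = -5.52°C
Environment:
  800–1500 m, environment, lower layer: Δz = 0.7 km ⇒ ΔT = -2.94°C; T = 5.86°C
  1500–2800 m, environment, upper layer: Δz = 1.3 km ⇒ ΔT = -7.67°C; T = -1.81°C
T_parcel − T_env = -5.52 − (-1.81) = -3.71°C

-3.71°C (parcel cooler than environment)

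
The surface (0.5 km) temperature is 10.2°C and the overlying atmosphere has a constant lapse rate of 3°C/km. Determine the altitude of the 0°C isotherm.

3.9 km

Height above start = (10.2 − 0) / 3 = 3.4 km
Altitude = 500 m + 3400 m = 3900 m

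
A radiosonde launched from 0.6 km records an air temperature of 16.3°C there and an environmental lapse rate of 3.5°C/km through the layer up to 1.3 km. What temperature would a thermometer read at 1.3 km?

13.85°C

From 600 m to 1300 m (environmental): cools by 3.5 × 0.7 = 2.45°C, giving 13.85°C.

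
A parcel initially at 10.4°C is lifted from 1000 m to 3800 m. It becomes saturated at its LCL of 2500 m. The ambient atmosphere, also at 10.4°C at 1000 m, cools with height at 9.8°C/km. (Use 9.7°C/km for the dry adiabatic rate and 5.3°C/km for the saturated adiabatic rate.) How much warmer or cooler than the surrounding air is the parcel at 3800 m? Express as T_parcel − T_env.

Parcel:
  1000 → 2500 m (dry, 9.7°C/km): ΔT = -9.7 × 1.5 = -14.55°C → T = -4.15°C
  2500 → 3800 m (saturated, 5.3°C/km): ΔT = -5.3 × 1.3 = -6.89°C → T = -11.04°C
Environment:
  1000 → 3800 m (environment, 9.8°C/km): ΔT = -9.8 × 2.8 = -27.44°C → T = -17.04°C
T_parcel − T_env = -11.04 − (-17.04) = +6°C

+6°C (parcel warmer than environment)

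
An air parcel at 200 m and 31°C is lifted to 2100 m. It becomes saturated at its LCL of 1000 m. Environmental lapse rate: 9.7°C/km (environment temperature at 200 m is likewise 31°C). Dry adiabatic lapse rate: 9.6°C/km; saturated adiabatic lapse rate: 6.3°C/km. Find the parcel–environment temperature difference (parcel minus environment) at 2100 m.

+3.82°C (parcel warmer than environment)

Parcel:
  200–1000 m, dry: Δz = 0.8 km ⇒ ΔT = -7.68°C; T = 23.32°C
  1000–2100 m, saturated: Δz = 1.1 km ⇒ ΔT = -6.93°C; T = 16.39°C
Environment:
  200–2100 m, environment: Δz = 1.9 km ⇒ ΔT = -18.43°C; T = 12.57°C
T_parcel − T_env = 16.39 − 12.57 = +3.82°C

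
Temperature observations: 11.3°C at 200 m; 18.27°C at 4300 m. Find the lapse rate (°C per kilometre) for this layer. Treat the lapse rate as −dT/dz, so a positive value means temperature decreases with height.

-1.7°C/km

Γ = −ΔT/Δz = (11.3 − 18.27) / (4300 − 200) m
  = -6.97°C / 4.1 km = -1.7°C/km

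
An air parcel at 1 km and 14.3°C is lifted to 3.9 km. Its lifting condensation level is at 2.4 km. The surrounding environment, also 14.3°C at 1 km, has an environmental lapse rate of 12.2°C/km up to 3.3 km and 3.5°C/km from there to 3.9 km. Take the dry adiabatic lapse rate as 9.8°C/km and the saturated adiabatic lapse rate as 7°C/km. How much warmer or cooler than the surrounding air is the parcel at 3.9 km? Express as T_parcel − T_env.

Parcel:
  From 1000 m to 2400 m (dry): cools by 9.8 × 1.4 = 13.72°C, giving 0.58°C.
  From 2400 m to 3900 m (saturated): cools by 7 × 1.5 = 10.5°C, giving -9.92°C.
Environment:
  From 1000 m to 3300 m (environment, lower layer): cools by 12.2 × 2.3 = 28.06°C, giving -13.76°C.
  From 3300 m to 3900 m (environment, upper layer): cools by 3.5 × 0.6 = 2.1°C, giving -15.86°C.
T_parcel − T_env = -9.92 − (-15.86) = +5.94°C

+5.94°C (parcel warmer than environment)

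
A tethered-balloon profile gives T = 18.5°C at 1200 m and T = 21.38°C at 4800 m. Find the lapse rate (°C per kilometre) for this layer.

Γ = −ΔT/Δz = (18.5 − 21.38) / (4800 − 1200) m
  = -2.88°C / 3.6 km = -0.8°C/km

-0.8°C/km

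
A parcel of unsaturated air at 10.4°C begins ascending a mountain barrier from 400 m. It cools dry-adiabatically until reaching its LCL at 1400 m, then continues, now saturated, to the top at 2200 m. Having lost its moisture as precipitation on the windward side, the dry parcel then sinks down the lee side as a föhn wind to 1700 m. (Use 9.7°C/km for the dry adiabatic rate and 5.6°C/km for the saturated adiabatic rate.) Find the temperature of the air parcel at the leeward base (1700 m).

1.07°C

400 → 1400 m (dry, 9.7°C/km): ΔT = -9.7 × 1 = -9.7°C → T = 0.7°C
1400 → 2200 m (saturated, 5.6°C/km): ΔT = -5.6 × 0.8 = -4.48°C → T = -3.78°C
2200 → 1700 m (dry descent, 9.7°C/km): ΔT = +9.7 × 0.5 = +4.85°C → T = 1.07°C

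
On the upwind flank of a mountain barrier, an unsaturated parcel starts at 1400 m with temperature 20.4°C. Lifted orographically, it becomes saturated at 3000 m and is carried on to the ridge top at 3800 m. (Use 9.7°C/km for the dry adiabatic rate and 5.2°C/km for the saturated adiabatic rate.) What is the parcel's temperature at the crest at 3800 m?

0.72°C

1400 → 3000 m (dry, 9.7°C/km): ΔT = -9.7 × 1.6 = -15.52°C → T = 4.88°C
3000 → 3800 m (saturated, 5.2°C/km): ΔT = -5.2 × 0.8 = -4.16°C → T = 0.72°C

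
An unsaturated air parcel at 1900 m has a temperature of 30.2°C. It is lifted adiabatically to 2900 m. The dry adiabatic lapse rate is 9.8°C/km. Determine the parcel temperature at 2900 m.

1900–2900 m, dry adiabatic: Δz = 1 km ⇒ ΔT = -9.8°C; T = 20.4°C

20.4°C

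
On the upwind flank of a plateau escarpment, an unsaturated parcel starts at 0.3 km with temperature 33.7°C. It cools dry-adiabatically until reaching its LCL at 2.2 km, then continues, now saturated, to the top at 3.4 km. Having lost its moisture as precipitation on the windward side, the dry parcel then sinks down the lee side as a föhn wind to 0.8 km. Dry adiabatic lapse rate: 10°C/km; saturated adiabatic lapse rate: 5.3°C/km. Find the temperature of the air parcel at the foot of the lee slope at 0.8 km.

Dry to 2200 m: -10 × 1.9 km = -19°C, so T = 14.7°C.
Saturated to 3400 m: -5.3 × 1.2 km = -6.36°C, so T = 8.34°C.
Dry descent to 800 m: +10 × 2.6 km = +26°C, so T = 34.34°C.

34.34°C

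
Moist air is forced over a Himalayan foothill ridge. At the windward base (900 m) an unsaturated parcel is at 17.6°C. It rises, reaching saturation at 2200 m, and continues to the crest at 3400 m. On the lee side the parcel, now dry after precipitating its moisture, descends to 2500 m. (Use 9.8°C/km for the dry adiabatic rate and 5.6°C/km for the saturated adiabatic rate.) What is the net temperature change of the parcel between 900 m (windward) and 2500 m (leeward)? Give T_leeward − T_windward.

-10.64°C

900–2200 m, dry: Δz = 1.3 km ⇒ ΔT = -12.74°C; T = 4.86°C
2200–3400 m, saturated: Δz = 1.2 km ⇒ ΔT = -6.72°C; T = -1.86°C
3400–2500 m, dry descent: Δz = 0.9 km ⇒ ΔT = +8.82°C; T = 6.96°C
Net change vs windward start: 6.96 − 17.6 = -10.64°C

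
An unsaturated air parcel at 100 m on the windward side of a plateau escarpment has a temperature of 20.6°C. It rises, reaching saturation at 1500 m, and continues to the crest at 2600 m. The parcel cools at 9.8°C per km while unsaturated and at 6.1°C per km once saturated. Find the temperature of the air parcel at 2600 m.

From 100 m to 1500 m (dry): cools by 9.8 × 1.4 = 13.72°C, giving 6.88°C.
From 1500 m to 2600 m (saturated): cools by 6.1 × 1.1 = 6.71°C, giving 0.17°C.

0.17°C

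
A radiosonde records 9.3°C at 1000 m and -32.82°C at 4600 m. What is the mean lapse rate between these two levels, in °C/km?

Γ = −ΔT/Δz = (9.3 − (-32.82)) / (4600 − 1000) m
  = 42.12°C / 3.6 km = 11.7°C/km

11.7°C/km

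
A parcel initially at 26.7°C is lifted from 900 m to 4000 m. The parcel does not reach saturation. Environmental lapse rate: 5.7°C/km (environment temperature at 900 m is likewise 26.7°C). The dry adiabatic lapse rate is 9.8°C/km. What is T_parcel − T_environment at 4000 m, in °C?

Parcel:
  From 900 m to 4000 m (dry): cools by 9.8 × 3.1 = 30.38°C, giving -3.68°C.
Environment:
  From 900 m to 4000 m (environment): cools by 5.7 × 3.1 = 17.67°C, giving 9.03°C.
T_parcel − T_env = -3.68 − 9.03 = -12.71°C

-12.71°C (parcel cooler than environment)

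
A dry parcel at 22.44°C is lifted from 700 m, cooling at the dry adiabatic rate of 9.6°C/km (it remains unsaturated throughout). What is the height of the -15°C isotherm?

4600 m

Height above start = (22.44 − (-15)) / 9.6 = 3.9 km
Altitude = 700 m + 3900 m = 4600 m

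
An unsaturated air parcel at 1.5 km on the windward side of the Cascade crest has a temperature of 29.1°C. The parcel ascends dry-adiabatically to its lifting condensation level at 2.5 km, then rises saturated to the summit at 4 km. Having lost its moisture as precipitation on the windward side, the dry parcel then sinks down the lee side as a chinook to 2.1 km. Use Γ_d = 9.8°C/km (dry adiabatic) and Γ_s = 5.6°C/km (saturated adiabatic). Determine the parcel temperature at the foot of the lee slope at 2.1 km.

1500–2500 m, dry: Δz = 1 km ⇒ ΔT = -9.8°C; T = 19.3°C
2500–4000 m, saturated: Δz = 1.5 km ⇒ ΔT = -8.4°C; T = 10.9°C
4000–2100 m, dry descent: Δz = 1.9 km ⇒ ΔT = +18.62°C; T = 29.52°C

29.52°C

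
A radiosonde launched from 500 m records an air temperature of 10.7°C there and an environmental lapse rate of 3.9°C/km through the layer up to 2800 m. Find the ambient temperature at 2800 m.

1.73°C

500–2800 m, environmental: Δz = 2.3 km ⇒ ΔT = -8.97°C; T = 1.73°C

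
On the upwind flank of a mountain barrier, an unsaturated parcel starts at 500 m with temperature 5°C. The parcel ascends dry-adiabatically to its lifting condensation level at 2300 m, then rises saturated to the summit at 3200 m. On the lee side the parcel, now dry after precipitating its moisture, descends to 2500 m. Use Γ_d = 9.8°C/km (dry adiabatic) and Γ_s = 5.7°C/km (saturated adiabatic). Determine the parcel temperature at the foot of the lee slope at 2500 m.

Dry to 2300 m: -9.8 × 1.8 km = -17.64°C, so T = -12.64°C.
Saturated to 3200 m: -5.7 × 0.9 km = -5.13°C, so T = -17.77°C.
Dry descent to 2500 m: +9.8 × 0.7 km = +6.86°C, so T = -10.91°C.

-10.91°C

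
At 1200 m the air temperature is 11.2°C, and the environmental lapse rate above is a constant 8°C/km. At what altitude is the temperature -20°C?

5100 m

Height above start = (11.2 − (-20)) / 8 = 3.9 km
Altitude = 1200 m + 3900 m = 5100 m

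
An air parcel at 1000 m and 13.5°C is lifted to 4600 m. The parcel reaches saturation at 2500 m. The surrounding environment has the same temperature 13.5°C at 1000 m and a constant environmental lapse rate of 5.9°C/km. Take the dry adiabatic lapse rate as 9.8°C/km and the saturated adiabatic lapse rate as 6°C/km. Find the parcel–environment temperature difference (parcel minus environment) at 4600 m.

-6.06°C (parcel cooler than environment)

Parcel:
  1000 → 2500 m (dry, 9.8°C/km): ΔT = -9.8 × 1.5 = -14.7°C → T = -1.2°C
  2500 → 4600 m (saturated, 6°C/km): ΔT = -6 × 2.1 = -12.6°C → T = -13.8°C
Environment:
  1000 → 4600 m (environment, 5.9°C/km): ΔT = -5.9 × 3.6 = -21.24°C → T = -7.74°C
T_parcel − T_env = -13.8 − (-7.74) = -6.06°C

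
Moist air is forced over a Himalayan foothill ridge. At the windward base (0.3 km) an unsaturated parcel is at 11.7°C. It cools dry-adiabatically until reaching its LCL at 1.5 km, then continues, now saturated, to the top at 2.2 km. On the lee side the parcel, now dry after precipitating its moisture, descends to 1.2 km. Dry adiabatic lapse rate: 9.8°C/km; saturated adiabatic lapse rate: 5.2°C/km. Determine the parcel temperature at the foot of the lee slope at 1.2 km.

6.1°C

300 → 1500 m (dry, 9.8°C/km): ΔT = -9.8 × 1.2 = -11.76°C → T = -0.06°C
1500 → 2200 m (saturated, 5.2°C/km): ΔT = -5.2 × 0.7 = -3.64°C → T = -3.7°C
2200 → 1200 m (dry descent, 9.8°C/km): ΔT = +9.8 × 1 = +9.8°C → T = 6.1°C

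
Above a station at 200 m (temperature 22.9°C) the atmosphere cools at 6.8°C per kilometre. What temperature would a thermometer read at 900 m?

18.14°C

Environmental to 900 m: -6.8 × 0.7 km = -4.76°C, so T = 18.14°C.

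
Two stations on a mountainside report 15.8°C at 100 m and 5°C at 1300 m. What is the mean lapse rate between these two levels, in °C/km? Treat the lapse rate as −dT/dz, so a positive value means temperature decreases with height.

Γ = −ΔT/Δz = (15.8 − 5) / (1300 − 100) m
  = 10.8°C / 1.2 km = 9°C/km

9°C/km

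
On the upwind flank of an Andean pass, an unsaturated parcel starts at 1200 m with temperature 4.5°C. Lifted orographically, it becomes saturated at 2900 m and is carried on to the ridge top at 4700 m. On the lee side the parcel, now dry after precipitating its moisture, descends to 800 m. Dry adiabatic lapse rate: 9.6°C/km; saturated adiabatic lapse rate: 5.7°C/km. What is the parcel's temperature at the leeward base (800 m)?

From 1200 m to 2900 m (dry): cools by 9.6 × 1.7 = 16.32°C, giving -11.82°C.
From 2900 m to 4700 m (saturated): cools by 5.7 × 1.8 = 10.26°C, giving -22.08°C.
From 4700 m to 800 m (dry descent): warms by 9.6 × 3.9 = 37.44°C, giving 15.36°C.

15.36°C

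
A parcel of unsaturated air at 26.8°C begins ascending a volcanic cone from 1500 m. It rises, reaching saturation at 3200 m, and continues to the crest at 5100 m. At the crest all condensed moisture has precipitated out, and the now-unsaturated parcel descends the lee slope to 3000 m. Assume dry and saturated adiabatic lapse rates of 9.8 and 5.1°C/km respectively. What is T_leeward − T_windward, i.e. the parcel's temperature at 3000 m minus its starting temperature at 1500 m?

1500–3200 m, dry: Δz = 1.7 km ⇒ ΔT = -16.66°C; T = 10.14°C
3200–5100 m, saturated: Δz = 1.9 km ⇒ ΔT = -9.69°C; T = 0.45°C
5100–3000 m, dry descent: Δz = 2.1 km ⇒ ΔT = +20.58°C; T = 21.03°C
Net change vs windward start: 21.03 − 26.8 = -5.77°C

-5.77°C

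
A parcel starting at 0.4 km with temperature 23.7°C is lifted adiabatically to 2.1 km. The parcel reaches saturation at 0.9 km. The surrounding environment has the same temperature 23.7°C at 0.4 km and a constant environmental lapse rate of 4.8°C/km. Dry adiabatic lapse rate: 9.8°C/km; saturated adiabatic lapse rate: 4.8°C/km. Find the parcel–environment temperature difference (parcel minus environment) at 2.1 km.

-2.5°C (parcel cooler than environment)

Parcel:
  From 400 m to 900 m (dry): cools by 9.8 × 0.5 = 4.9°C, giving 18.8°C.
  From 900 m to 2100 m (saturated): cools by 4.8 × 1.2 = 5.76°C, giving 13.04°C.
Environment:
  From 400 m to 2100 m (environment): cools by 4.8 × 1.7 = 8.16°C, giving 15.54°C.
T_parcel − T_env = 13.04 − 15.54 = -2.5°C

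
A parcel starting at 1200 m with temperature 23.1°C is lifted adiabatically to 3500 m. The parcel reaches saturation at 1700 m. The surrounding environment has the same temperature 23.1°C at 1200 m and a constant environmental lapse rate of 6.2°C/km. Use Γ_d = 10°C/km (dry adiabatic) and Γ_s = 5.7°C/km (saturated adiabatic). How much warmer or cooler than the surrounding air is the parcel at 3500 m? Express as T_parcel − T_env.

-1°C (parcel cooler than environment)

Parcel:
  1200–1700 m, dry: Δz = 0.5 km ⇒ ΔT = -5°C; T = 18.1°C
  1700–3500 m, saturated: Δz = 1.8 km ⇒ ΔT = -10.26°C; T = 7.84°C
Environment:
  1200–3500 m, environment: Δz = 2.3 km ⇒ ΔT = -14.26°C; T = 8.84°C
T_parcel − T_env = 7.84 − 8.84 = -1°C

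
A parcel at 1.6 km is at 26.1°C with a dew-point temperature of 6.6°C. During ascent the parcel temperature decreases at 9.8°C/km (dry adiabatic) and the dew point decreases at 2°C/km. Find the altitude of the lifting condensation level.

4.1 km

T and T_d converge at 9.8 − 2 = 7.8°C per km
Height above start = (26.1 − 6.6) / 7.8 = 2.5 km
LCL altitude = 1600 m + 2500 m = 4100 m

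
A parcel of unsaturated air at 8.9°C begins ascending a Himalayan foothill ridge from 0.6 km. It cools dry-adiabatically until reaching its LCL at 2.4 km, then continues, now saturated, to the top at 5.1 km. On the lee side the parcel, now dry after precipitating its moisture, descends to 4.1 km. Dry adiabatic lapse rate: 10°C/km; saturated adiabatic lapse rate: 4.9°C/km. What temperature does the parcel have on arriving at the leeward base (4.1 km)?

Dry to 2400 m: -10 × 1.8 km = -18°C, so T = -9.1°C.
Saturated to 5100 m: -4.9 × 2.7 km = -13.23°C, so T = -22.33°C.
Dry descent to 4100 m: +10 × 1 km = +10°C, so T = -12.33°C.

-12.33°C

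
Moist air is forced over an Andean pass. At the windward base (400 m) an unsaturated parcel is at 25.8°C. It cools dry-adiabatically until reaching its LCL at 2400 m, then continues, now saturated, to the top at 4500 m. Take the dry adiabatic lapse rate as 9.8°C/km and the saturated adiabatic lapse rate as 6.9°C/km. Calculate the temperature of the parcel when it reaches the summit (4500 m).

From 400 m to 2400 m (dry): cools by 9.8 × 2 = 19.6°C, giving 6.2°C.
From 2400 m to 4500 m (saturated): cools by 6.9 × 2.1 = 14.49°C, giving -8.29°C.

-8.29°C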